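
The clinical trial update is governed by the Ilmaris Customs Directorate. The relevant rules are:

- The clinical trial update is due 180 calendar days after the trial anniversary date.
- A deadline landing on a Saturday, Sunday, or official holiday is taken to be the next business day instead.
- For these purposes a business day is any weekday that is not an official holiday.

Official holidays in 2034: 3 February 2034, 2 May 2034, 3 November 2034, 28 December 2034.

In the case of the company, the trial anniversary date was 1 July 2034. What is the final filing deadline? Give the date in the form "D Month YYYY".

29 December 2034

Trigger date 1 July 2034 + 180 calendar days = 28 December 2034.
28 December 2034 falls on a listed holiday. Rolling to the next business day gives 29 December 2034, a Friday.
The final due date is 29 December 2034.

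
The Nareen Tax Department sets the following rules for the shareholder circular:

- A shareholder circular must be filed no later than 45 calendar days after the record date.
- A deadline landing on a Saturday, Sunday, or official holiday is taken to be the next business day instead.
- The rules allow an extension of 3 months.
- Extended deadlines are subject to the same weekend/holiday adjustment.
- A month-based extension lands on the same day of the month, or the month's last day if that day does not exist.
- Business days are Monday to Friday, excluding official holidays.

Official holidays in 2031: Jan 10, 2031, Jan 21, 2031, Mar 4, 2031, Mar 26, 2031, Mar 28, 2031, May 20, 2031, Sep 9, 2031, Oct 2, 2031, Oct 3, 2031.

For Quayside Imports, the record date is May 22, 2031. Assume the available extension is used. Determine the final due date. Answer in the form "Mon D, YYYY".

Trigger date May 22, 2031 + 45 calendar days = Jul 6, 2031.
Jul 6, 2031 is a Sunday; the next business day is Jul 7, 2031 (Monday).
The 3 months extension carries Jul 7, 2031 to Oct 7, 2031.
Oct 7, 2031 (Tuesday) is already a business day.
The final due date is Oct 7, 2031.

Oct 7, 2031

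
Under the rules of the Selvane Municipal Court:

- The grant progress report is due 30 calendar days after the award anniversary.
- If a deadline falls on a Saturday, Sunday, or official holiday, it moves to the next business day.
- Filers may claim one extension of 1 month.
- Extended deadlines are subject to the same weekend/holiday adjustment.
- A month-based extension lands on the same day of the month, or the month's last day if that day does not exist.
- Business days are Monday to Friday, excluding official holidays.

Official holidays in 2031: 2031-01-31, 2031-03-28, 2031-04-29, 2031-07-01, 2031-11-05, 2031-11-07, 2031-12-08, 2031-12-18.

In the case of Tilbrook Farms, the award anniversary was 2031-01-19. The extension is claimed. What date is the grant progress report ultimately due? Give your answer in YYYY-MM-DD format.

30 calendar days after 2031-01-19 is 2031-02-18.
Since 2031-02-18 is a Tuesday and not a holiday, the date is unchanged.
Applying the 1 month extension: 1 month after 2031-02-18 is 2031-03-18.
2031-03-18 (Tuesday) is already a business day.
The final due date is 2031-03-18.

2031-03-18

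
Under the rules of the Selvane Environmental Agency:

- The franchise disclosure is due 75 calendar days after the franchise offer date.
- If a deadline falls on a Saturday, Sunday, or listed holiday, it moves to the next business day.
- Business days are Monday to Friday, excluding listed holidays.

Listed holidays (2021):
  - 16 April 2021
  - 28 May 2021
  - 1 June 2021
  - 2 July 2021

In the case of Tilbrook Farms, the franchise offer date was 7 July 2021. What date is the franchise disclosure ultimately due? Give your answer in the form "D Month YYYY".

20 September 2021

From 7 July 2021, 75 calendar days later is 20 September 2021.
20 September 2021 is a Monday and not a listed holiday, so it stands.
Final deadline: 20 September 2021.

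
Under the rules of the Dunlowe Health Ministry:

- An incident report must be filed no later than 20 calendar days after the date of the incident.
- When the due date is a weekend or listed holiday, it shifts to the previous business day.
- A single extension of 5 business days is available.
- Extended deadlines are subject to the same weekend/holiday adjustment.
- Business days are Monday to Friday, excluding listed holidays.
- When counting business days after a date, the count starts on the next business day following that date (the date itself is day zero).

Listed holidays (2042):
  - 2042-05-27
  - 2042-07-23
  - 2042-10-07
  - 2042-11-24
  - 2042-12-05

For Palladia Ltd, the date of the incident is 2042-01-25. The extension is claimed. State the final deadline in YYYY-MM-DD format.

2042-02-21

20 calendar days after 2042-01-25 is 2042-02-14.
2042-02-14 falls on a Friday, which is a business day, so no adjustment is needed.
The 5-business-day extension runs from 2042-02-14 to 2042-02-21.
2042-02-21 (Friday) is already a business day.
Final deadline: 2042-02-21.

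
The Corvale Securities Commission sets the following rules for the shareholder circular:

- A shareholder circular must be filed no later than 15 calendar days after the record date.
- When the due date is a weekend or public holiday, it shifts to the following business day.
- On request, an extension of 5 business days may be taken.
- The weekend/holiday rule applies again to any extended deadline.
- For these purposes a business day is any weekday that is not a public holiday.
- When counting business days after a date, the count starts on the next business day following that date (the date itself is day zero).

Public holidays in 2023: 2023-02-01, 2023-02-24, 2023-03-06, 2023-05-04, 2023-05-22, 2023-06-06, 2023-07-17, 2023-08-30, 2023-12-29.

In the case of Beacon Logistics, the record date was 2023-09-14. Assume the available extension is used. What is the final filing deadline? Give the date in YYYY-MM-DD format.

2023-10-06

15 calendar days after 2023-09-14 is 2023-09-29.
Since 2023-09-29 is a Friday and not a holiday, the date is unchanged.
Counting 5 further business days from 2023-09-29 reaches 2023-10-06.
2023-10-06 (Friday) is already a business day.
Deadline: 2023-10-06.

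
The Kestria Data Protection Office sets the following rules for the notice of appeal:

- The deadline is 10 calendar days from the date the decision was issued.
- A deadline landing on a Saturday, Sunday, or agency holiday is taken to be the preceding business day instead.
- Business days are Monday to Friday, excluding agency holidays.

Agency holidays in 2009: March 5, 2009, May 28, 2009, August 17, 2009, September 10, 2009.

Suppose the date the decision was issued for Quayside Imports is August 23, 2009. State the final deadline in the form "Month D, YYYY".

Trigger date August 23, 2009 + 10 calendar days = September 2, 2009.
Since September 2, 2009 is a Wednesday and not a holiday, the date is unchanged.
The final due date is September 2, 2009.

September 2, 2009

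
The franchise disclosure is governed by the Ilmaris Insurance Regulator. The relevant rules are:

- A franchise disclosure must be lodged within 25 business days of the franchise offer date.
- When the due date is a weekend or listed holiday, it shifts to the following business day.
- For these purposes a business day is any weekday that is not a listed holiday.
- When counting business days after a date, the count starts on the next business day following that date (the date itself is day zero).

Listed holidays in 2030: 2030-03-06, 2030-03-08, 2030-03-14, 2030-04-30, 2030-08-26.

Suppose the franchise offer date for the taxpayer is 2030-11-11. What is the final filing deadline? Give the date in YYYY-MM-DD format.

Counting 25 business days after 2030-11-11 (skipping weekends and listed holidays) reaches 2030-12-16.
2030-12-16 (Monday) is already a business day.
So the filing is due 2030-12-16.

2030-12-16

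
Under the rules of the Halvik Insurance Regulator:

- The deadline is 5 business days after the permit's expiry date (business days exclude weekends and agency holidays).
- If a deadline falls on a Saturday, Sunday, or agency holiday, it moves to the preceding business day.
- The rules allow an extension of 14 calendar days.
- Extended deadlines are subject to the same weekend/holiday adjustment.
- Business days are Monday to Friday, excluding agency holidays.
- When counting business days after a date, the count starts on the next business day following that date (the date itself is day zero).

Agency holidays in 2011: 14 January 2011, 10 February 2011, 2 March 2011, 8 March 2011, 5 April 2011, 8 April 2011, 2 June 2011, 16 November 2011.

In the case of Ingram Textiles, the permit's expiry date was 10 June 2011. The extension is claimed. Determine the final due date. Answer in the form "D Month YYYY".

Counting 5 business days after 10 June 2011 (skipping weekends and listed holidays) reaches 17 June 2011.
17 June 2011 falls on a Friday, which is a business day, so no adjustment is needed.
The 14-calendar-day extension moves the deadline from 17 June 2011 to 1 July 2011.
1 July 2011 falls on a Friday, which is a business day, so no adjustment is needed.
The final due date is 1 July 2011.

1 July 2011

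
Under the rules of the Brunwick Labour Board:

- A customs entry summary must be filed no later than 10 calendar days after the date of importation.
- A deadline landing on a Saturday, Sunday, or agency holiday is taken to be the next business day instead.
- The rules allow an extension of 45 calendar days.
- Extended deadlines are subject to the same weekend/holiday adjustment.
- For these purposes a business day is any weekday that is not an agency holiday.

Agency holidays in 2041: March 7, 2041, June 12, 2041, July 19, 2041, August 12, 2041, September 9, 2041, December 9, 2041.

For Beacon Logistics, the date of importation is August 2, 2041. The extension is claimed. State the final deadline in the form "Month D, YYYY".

From August 2, 2041, 10 calendar days later is August 12, 2041.
August 12, 2041 falls on a listed holiday. Rolling to the next business day gives August 13, 2041, a Tuesday.
Add the 45 calendar-day extension to August 13, 2041: September 27, 2041.
September 27, 2041 is a Friday and not a listed holiday, so it stands.
Final deadline: September 27, 2041.

September 27, 2041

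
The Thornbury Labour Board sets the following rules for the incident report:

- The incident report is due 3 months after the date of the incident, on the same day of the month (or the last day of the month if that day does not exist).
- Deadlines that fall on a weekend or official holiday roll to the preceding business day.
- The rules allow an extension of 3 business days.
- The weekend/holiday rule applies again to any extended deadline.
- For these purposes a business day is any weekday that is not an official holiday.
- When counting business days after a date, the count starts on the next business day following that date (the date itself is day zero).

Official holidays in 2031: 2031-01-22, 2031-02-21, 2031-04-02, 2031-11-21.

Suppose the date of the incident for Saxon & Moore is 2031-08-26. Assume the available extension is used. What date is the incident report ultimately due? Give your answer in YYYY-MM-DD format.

2031-12-01

3 months from 2031-08-26 is 2031-11-26.
2031-11-26 falls on a Wednesday, which is a business day, so no adjustment is needed.
Counting 3 further business days from 2031-11-26 reaches 2031-12-01.
2031-12-01 falls on a Monday, which is a business day, so no adjustment is needed.
Final deadline: 2031-12-01.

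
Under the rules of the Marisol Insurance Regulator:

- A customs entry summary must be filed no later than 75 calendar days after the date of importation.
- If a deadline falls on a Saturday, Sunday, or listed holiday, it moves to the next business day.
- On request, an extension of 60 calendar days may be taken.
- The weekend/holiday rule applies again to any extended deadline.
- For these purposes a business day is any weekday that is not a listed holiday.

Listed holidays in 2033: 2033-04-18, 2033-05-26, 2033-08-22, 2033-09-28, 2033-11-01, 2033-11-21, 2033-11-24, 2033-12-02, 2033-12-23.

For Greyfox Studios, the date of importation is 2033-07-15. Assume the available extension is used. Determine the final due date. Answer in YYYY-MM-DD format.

Trigger date 2033-07-15 + 75 calendar days = 2033-09-28.
2033-09-28 is a listed holiday, so it moves to the next business day, 2033-09-29 (Thursday).
Add the 60 calendar-day extension to 2033-09-29: 2033-11-28.
Since 2033-11-28 is a Monday and not a holiday, the date is unchanged.
So the filing is due 2033-11-28.

2033-11-28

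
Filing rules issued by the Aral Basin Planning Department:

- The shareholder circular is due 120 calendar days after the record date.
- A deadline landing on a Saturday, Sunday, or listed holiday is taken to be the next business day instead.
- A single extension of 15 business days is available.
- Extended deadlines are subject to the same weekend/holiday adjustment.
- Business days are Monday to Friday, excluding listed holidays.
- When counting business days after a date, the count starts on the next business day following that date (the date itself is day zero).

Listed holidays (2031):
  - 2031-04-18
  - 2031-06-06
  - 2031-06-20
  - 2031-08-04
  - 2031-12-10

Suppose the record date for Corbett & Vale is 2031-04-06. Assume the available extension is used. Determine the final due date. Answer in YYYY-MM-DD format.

2031-08-26

120 calendar days after 2031-04-06 is 2031-08-04.
2031-08-04 is a listed holiday, so it moves to the next business day, 2031-08-05 (Tuesday).
Counting 15 further business days from 2031-08-05 reaches 2031-08-26.
Since 2031-08-26 is a Tuesday and not a holiday, the date is unchanged.
The final due date is 2031-08-26.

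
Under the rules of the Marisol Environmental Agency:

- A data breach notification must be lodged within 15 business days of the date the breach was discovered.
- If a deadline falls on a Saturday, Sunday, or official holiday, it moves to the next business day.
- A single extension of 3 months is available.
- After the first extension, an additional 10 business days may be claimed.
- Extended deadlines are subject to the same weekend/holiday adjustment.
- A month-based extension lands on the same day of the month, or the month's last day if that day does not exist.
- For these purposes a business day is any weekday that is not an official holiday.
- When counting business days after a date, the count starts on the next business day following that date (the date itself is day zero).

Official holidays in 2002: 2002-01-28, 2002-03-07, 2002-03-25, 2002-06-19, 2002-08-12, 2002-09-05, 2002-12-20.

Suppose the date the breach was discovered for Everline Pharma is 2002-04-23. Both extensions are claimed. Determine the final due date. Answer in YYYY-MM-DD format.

2002-08-28

Counting 15 business days after 2002-04-23 (skipping weekends and listed holidays) reaches 2002-05-14.
2002-05-14 (Tuesday) is already a business day.
Add 3 months to 2002-05-14: 2002-08-14.
2002-08-14 (Wednesday) is already a business day.
Applying the 10-business-day extension: 10 business days after 2002-08-14 is 2002-08-28.
2002-08-28 is a Wednesday and not a listed holiday, so it stands.
Deadline: 2002-08-28.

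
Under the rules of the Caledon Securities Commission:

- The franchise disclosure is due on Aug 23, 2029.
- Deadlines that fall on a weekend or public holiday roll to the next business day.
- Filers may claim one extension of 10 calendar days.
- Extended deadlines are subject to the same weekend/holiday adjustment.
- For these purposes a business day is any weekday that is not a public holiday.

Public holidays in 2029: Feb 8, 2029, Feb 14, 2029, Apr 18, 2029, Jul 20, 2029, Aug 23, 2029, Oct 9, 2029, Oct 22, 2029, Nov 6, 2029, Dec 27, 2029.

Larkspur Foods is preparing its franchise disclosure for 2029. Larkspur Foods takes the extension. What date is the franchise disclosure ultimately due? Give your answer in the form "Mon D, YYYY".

The stated deadline is Aug 23, 2029.
Aug 23, 2029 falls on a listed holiday. Rolling to the next business day gives Aug 24, 2029, a Friday.
Add the 10 calendar-day extension to Aug 24, 2029: Sep 3, 2029.
Since Sep 3, 2029 is a Monday and not a holiday, the date is unchanged.
Deadline: Sep 3, 2029.

Sep 3, 2029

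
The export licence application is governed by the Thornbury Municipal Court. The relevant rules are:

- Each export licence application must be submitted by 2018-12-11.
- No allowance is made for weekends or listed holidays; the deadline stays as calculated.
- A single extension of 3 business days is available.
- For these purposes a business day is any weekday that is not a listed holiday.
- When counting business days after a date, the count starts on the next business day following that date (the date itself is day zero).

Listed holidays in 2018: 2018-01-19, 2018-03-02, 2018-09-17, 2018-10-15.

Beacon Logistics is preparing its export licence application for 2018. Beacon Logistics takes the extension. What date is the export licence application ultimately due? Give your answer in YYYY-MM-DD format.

2018-12-14

The statutory due date is 2018-12-11.
2018-12-11 is a Tuesday; no weekend or holiday adjustment applies.
The 3-business-day extension runs from 2018-12-11 to 2018-12-14.
2018-12-14 falls on a Friday. The rules make no weekend/holiday allowance, so it remains 2018-12-14.
The final due date is 2018-12-14.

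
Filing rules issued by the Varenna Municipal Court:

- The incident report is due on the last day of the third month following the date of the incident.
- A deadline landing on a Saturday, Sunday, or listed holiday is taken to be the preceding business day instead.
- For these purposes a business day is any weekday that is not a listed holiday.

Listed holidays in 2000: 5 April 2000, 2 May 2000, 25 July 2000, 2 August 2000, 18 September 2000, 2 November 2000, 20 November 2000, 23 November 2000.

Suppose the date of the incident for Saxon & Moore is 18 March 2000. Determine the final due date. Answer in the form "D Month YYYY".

30 June 2000

3 months after 18 March 2000 is June 2000; that month ends on 30 June 2000.
30 June 2000 falls on a Friday, which is a business day, so no adjustment is needed.
Final deadline: 30 June 2000.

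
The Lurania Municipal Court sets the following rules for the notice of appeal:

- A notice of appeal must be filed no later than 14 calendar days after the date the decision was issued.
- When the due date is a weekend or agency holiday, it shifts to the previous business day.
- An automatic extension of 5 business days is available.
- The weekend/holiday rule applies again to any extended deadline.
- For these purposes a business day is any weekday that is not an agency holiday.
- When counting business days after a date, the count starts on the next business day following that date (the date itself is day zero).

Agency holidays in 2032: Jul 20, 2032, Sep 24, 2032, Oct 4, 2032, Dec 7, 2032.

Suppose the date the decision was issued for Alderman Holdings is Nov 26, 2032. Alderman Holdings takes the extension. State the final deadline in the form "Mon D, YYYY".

Dec 17, 2032

From Nov 26, 2032, 14 calendar days later is Dec 10, 2032.
Since Dec 10, 2032 is a Friday and not a holiday, the date is unchanged.
Counting 5 further business days from Dec 10, 2032 reaches Dec 17, 2032.
Dec 17, 2032 is a Friday and not a listed holiday, so it stands.
Final deadline: Dec 17, 2032.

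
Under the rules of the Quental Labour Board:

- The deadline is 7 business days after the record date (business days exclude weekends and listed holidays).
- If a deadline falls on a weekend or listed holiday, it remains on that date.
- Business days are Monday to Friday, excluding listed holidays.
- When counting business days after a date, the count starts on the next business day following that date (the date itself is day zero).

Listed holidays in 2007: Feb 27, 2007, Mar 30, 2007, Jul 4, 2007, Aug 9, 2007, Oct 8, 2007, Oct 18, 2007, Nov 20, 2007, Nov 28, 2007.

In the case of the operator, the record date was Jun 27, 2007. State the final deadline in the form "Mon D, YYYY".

Jul 9, 2007

Starting the day after Jun 27, 2007 and counting 7 business days lands on Jul 9, 2007.
Jul 9, 2007 falls on a Monday. The rules make no weekend/holiday allowance, so it remains Jul 9, 2007.
Final deadline: Jul 9, 2007.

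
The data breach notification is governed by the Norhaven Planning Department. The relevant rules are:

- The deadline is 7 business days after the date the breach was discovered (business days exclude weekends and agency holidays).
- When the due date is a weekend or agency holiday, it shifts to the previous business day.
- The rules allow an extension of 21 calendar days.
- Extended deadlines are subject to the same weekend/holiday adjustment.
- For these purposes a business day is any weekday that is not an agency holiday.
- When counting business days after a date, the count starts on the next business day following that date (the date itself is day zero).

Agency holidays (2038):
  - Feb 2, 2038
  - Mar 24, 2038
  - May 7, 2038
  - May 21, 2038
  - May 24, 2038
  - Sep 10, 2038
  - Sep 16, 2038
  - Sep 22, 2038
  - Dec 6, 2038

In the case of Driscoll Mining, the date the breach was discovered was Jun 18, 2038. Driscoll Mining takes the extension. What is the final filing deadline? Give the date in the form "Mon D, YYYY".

Jul 20, 2038

7 business days after Jun 18, 2038, excluding weekends and holidays, is Jun 29, 2038.
Jun 29, 2038 falls on a Tuesday, which is a business day, so no adjustment is needed.
Applying the 21-calendar-day extension: Jun 29, 2038 + 21 days = Jul 20, 2038.
Jul 20, 2038 (Tuesday) is already a business day.
The final due date is Jul 20, 2038.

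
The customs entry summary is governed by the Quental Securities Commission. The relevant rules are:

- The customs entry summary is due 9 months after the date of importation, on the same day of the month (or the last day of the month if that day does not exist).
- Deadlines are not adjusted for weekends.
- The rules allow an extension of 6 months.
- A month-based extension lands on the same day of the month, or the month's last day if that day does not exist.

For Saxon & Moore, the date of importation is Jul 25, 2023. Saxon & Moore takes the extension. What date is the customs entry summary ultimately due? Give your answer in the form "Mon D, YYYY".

9 months from Jul 25, 2023 is Apr 25, 2024.
Apr 25, 2024 falls on a Thursday. The rules make no weekend/holiday allowance, so it remains Apr 25, 2024.
Add 6 months to Apr 25, 2024: Oct 25, 2024.
Oct 25, 2024 falls on a Friday. The rules make no weekend/holiday allowance, so it remains Oct 25, 2024.
So the filing is due Oct 25, 2024.

Oct 25, 2024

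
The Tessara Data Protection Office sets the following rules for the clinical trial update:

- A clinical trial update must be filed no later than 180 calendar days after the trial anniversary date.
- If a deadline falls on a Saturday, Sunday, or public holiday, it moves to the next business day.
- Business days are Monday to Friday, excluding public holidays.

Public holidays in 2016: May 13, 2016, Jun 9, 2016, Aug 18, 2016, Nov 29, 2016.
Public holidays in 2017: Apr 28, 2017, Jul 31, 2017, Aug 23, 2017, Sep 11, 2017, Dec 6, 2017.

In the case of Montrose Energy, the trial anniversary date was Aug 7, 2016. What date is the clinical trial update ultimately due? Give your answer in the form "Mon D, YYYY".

Feb 3, 2017

Adding 180 calendar days to Aug 7, 2016 gives Feb 3, 2017.
Since Feb 3, 2017 is a Friday and not a holiday, the date is unchanged.
Final deadline: Feb 3, 2017.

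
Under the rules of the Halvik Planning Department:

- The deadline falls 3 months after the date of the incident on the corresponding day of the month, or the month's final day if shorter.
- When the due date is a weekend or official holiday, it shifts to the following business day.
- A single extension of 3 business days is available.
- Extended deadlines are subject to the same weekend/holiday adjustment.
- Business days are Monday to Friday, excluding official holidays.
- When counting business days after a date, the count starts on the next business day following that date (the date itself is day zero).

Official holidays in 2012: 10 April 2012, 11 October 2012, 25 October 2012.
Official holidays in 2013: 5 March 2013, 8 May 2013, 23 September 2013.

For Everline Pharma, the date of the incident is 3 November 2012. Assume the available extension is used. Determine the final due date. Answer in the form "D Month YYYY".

3 months after 3 November 2012, on the same day of the month, is 3 February 2013.
3 February 2013 is a Sunday; the next business day is 4 February 2013 (Monday).
Applying the 3-business-day extension: 3 business days after 4 February 2013 is 7 February 2013.
Since 7 February 2013 is a Thursday and not a holiday, the date is unchanged.
The final due date is 7 February 2013.

7 February 2013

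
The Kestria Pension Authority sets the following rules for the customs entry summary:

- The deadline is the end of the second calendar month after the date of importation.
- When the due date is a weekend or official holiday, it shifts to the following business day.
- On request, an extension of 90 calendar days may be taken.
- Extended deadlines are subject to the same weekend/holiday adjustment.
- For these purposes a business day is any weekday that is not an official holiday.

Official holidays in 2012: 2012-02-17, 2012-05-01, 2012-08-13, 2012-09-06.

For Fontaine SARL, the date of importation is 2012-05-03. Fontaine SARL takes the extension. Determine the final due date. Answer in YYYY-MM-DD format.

The second month after 2012-05-03 is July 2012, whose last day is 2012-07-31.
2012-07-31 (Tuesday) is already a business day.
The 90-calendar-day extension moves the deadline from 2012-07-31 to 2012-10-29.
Since 2012-10-29 is a Monday and not a holiday, the date is unchanged.
The final due date is 2012-10-29.

2012-10-29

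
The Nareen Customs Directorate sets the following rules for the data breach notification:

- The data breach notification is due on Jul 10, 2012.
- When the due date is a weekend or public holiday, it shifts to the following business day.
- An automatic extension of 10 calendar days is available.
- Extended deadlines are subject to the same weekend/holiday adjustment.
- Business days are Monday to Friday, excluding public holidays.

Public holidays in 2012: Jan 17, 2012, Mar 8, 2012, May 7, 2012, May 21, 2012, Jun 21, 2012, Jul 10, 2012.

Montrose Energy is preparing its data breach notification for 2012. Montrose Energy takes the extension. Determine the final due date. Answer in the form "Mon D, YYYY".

The statutory due date is Jul 10, 2012.
Jul 10, 2012 falls on a listed holiday. Rolling to the next business day gives Jul 11, 2012, a Wednesday.
The 10-calendar-day extension moves the deadline from Jul 11, 2012 to Jul 21, 2012.
Because Jul 21, 2012 is a Saturday, the deadline becomes Jul 23, 2012 (Monday).
Final deadline: Jul 23, 2012.

Jul 23, 2012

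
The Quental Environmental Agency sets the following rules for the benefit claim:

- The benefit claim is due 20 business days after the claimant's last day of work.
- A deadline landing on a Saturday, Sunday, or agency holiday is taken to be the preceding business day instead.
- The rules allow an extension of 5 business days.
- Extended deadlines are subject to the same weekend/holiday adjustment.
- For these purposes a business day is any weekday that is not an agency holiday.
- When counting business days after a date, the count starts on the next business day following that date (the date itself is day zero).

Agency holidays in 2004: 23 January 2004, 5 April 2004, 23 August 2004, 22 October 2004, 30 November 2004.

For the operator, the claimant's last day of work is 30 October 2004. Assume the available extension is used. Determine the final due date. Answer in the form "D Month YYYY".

Starting the day after 30 October 2004 and counting 20 business days lands on 26 November 2004.
26 November 2004 (Friday) is already a business day.
Applying the 5-business-day extension: 5 business days after 26 November 2004 is 6 December 2004.
Since 6 December 2004 is a Monday and not a holiday, the date is unchanged.
Final deadline: 6 December 2004.

6 December 2004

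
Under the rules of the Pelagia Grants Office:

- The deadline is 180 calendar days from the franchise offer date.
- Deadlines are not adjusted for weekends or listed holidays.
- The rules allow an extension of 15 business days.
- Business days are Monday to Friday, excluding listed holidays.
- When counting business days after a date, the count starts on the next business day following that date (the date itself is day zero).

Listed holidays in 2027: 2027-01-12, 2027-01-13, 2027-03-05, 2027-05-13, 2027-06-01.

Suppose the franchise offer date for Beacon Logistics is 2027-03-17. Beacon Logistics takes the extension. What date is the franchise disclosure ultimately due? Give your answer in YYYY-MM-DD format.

Trigger date 2027-03-17 + 180 calendar days = 2027-09-13.
2027-09-13 is a Monday; no weekend or holiday adjustment applies.
Applying the 15-business-day extension: 15 business days after 2027-09-13 is 2027-10-04.
2027-10-04 falls on a Monday. The rules make no weekend/holiday allowance, so it remains 2027-10-04.
The final due date is 2027-10-04.

2027-10-04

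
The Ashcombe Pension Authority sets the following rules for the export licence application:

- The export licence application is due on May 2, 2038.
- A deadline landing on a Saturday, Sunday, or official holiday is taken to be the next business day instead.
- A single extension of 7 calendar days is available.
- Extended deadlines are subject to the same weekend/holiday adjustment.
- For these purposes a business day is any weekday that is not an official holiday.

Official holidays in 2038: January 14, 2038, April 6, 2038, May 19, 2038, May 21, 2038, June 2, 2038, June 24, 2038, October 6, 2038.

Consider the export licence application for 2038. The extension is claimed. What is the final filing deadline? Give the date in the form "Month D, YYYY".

The statutory due date is May 2, 2038.
May 2, 2038 falls on a Sunday. Rolling to the next business day gives May 3, 2038, a Monday.
The 7-calendar-day extension moves the deadline from May 3, 2038 to May 10, 2038.
Since May 10, 2038 is a Monday and not a holiday, the date is unchanged.
So the filing is due May 10, 2038.

May 10, 2038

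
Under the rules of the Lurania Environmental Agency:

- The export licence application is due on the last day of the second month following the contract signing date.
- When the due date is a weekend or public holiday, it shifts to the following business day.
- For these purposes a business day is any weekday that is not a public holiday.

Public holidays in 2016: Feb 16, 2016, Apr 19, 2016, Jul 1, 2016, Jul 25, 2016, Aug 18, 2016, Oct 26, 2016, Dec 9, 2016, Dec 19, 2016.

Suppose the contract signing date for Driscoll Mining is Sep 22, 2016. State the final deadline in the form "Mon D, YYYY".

The second month after Sep 22, 2016 is November 2016, whose last day is Nov 30, 2016.
Nov 30, 2016 is a Wednesday and not a listed holiday, so it stands.
Deadline: Nov 30, 2016.

Nov 30, 2016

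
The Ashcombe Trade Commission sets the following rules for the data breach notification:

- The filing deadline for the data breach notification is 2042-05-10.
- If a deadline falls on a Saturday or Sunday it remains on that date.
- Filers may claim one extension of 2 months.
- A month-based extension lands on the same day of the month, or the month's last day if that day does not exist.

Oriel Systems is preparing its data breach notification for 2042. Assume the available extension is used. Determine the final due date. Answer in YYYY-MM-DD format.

Start from the fixed due date, 2042-05-10.
No adjustment is made for weekends or holidays, so 2042-05-10 stands.
Applying the 2 months extension: 2 months after 2042-05-10 is 2042-07-10.
2042-07-10 falls on a Thursday. The rules make no weekend/holiday allowance, so it remains 2042-07-10.
So the filing is due 2042-07-10.

2042-07-10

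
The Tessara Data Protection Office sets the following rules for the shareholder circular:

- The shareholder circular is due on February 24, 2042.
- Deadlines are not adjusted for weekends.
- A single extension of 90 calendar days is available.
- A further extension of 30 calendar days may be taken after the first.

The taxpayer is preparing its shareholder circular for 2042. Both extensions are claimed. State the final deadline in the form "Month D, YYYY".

June 24, 2042

The statutory due date is February 24, 2042.
No adjustment is made for weekends or holidays, so February 24, 2042 stands.
With the 90-day extension, February 24, 2042 becomes May 25, 2042.
May 25, 2042 is a Sunday; no weekend or holiday adjustment applies.
Add the 30 calendar-day extension to May 25, 2042: June 24, 2042.
June 24, 2042 falls on a Tuesday. The rules make no weekend/holiday allowance, so it remains June 24, 2042.
Final deadline: June 24, 2042.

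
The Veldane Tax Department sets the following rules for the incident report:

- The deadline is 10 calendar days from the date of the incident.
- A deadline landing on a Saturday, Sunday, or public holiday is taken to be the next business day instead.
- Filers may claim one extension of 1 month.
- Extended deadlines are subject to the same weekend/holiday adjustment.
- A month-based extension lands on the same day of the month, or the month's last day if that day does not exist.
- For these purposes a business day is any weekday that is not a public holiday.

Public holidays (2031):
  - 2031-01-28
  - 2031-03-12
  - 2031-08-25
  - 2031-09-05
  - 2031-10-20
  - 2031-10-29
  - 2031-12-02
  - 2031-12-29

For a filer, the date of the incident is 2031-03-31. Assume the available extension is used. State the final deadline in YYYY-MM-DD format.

Trigger date 2031-03-31 + 10 calendar days = 2031-04-10.
2031-04-10 is a Thursday and not a listed holiday, so it stands.
The 1 month extension carries 2031-04-10 to 2031-05-10.
2031-05-10 falls on a Saturday. Rolling to the next business day gives 2031-05-12, a Monday.
Deadline: 2031-05-12.

2031-05-12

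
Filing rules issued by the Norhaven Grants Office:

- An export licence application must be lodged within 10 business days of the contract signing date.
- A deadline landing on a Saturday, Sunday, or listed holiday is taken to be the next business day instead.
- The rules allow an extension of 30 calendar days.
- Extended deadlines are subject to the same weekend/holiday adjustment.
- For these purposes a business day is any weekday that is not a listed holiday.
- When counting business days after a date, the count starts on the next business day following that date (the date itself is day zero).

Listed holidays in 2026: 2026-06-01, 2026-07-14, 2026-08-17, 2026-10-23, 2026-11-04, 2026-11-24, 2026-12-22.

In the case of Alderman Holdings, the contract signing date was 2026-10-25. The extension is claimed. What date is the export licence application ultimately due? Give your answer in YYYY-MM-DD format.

Counting 10 business days after 2026-10-25 (skipping weekends and listed holidays) reaches 2026-11-09.
2026-11-09 falls on a Monday, which is a business day, so no adjustment is needed.
Applying the 30-calendar-day extension: 2026-11-09 + 30 days = 2026-12-09.
2026-12-09 is a Wednesday and not a listed holiday, so it stands.
The final due date is 2026-12-09.

2026-12-09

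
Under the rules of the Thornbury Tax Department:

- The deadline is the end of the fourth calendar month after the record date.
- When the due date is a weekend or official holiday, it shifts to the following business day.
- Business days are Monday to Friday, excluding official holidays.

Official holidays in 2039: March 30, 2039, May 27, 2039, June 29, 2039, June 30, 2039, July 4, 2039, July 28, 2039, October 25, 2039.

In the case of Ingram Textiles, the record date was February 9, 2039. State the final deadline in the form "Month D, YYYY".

July 1, 2039

4 months after February 9, 2039 falls in June 2039; the last day of that month is June 30, 2039.
Because June 30, 2039 is a listed holiday, the deadline becomes July 1, 2039 (Friday).
The final due date is July 1, 2039.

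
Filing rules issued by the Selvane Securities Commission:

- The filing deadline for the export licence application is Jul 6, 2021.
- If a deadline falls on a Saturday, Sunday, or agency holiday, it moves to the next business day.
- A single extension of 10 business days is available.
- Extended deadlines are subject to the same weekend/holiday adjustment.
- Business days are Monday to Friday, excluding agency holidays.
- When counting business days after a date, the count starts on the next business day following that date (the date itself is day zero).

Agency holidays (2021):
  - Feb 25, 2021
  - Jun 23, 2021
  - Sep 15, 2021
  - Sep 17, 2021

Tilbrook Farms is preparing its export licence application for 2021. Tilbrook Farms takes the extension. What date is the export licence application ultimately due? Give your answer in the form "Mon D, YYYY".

The stated deadline is Jul 6, 2021.
Jul 6, 2021 falls on a Tuesday, which is a business day, so no adjustment is needed.
The 10-business-day extension runs from Jul 6, 2021 to Jul 20, 2021.
Jul 20, 2021 (Tuesday) is already a business day.
The final due date is Jul 20, 2021.

Jul 20, 2021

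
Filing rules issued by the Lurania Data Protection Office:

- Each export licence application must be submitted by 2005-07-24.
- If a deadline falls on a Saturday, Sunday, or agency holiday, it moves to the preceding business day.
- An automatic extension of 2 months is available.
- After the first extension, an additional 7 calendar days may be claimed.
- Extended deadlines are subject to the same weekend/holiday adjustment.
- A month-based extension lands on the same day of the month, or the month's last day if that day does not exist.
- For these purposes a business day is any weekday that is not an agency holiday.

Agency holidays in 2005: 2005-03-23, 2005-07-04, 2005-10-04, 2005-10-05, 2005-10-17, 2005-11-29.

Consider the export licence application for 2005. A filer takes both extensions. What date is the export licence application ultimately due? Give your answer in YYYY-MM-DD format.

2005-09-29

The statutory due date is 2005-07-24.
2005-07-24 falls on a Sunday. Rolling to the preceding business day gives 2005-07-22, a Friday.
The 2 months extension carries 2005-07-22 to 2005-09-22.
2005-09-22 falls on a Thursday, which is a business day, so no adjustment is needed.
The 7-calendar-day extension moves the deadline from 2005-09-22 to 2005-09-29.
Since 2005-09-29 is a Thursday and not a holiday, the date is unchanged.
Final deadline: 2005-09-29.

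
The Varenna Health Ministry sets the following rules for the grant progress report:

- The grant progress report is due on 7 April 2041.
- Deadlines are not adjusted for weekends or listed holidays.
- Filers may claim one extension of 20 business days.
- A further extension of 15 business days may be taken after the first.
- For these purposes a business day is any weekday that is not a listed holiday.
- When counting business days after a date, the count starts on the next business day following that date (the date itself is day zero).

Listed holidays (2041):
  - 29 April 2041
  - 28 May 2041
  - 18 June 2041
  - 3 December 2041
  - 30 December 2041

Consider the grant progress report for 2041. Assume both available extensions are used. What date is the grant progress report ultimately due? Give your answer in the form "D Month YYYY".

The stated deadline is 7 April 2041.
7 April 2041 falls on a Sunday. The rules make no weekend/holiday allowance, so it remains 7 April 2041.
Applying the 20-business-day extension: 20 business days after 7 April 2041 is 6 May 2041.
6 May 2041 falls on a Monday. The rules make no weekend/holiday allowance, so it remains 6 May 2041.
Counting 15 further business days from 6 May 2041 reaches 27 May 2041.
No adjustment is made for weekends or holidays, so 27 May 2041 stands.
Final deadline: 27 May 2041.

27 May 2041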